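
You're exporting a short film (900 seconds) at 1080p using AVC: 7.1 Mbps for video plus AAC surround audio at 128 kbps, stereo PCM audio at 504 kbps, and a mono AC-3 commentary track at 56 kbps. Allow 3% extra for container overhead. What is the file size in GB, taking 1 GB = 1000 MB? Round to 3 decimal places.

0.902 GB

Audio total: 128 + 504 + 56 = 688 kbps = 0.688 Mbps.
Total bitrate: 7.1 + 0.688 = 7.788 Mbps.
Stream data: 7.788 Mbps × 900 s = 7009.2 Mb.
With 3% container overhead: ×1.03.
7,219 Mb ÷ 8 = 902.4 MB → 0.9024 GB.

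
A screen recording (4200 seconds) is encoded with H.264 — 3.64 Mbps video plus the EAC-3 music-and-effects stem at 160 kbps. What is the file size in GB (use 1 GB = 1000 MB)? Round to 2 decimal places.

2.00 GB

Audio: 160 kbps = 0.160 Mbps.
Total bitrate: 3.64 + 0.160 = 3.800 Mbps.
Stream data: 3.800 Mbps × 4200 s = 15960.0 Mb.
15,960 Mb ÷ 8 = 1,995 MB → 1.995 GB.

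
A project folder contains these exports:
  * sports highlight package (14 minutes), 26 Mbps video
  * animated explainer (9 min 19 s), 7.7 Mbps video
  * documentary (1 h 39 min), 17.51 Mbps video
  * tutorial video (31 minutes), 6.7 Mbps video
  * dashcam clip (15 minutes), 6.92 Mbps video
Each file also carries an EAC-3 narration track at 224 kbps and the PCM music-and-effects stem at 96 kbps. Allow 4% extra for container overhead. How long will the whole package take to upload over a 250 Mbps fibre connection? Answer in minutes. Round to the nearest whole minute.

11 minutes

Audio total: 224 + 96 = 320 kbps = 0.320 Mbps.
sports highlight package: 26.320 Mbps × 840 s × 1.04 = 22993.2 Mb
animated explainer: 8.020 Mbps × 559 s × 1.04 = 4662.5 Mb
documentary: 17.830 Mbps × 5940 s × 1.04 = 110146.6 Mb
tutorial video: 7.020 Mbps × 1860 s × 1.04 = 13579.5 Mb
dashcam clip: 7.240 Mbps × 900 s × 1.04 = 6776.6 Mb
Total: 158158.4 Mb = 19769.8 MB.
At 250 Mbps: 158158.4 / 250 = 633 s ≈ 10.5 minutes.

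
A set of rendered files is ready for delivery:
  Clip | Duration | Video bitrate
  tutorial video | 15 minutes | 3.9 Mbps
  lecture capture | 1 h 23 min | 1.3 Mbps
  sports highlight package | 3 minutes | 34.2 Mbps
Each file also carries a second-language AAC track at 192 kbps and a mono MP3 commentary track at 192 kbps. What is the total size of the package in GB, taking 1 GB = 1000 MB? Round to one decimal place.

2.3 GB

Audio total: 192 + 192 = 384 kbps = 0.384 Mbps.
tutorial video: 4.284 Mbps × 900 s = 3855.6 Mb
lecture capture: 1.684 Mbps × 4980 s = 8386.3 Mb
sports highlight package: 34.584 Mbps × 180 s = 6225.1 Mb
Total: 18467.0 Mb = 2308.4 MB.
= 2.308 GB.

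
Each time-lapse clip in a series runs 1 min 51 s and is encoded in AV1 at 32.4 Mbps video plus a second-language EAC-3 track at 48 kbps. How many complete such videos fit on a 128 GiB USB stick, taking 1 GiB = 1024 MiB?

305

1 min 51 s = 111 s
Audio: 48 kbps = 0.048 Mbps.
Total bitrate: 32.448 Mbps.
Per item: 32.448 Mbps × 111 s = 3,602 Mb = 450.2 MB.
Capacity: 128 GiB = 1,099,512 Mb; 305.27 items → 305 complete.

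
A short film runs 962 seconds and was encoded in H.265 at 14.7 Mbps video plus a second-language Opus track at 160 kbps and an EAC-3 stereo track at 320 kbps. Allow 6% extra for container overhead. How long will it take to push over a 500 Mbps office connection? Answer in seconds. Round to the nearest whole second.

31 seconds

Audio total: 160 + 320 = 480 kbps = 0.480 Mbps.
Total bitrate: 15.180 Mbps.
File: 15.180 Mbps × 962 s = 14603.2 Mb.
With 6% container overhead: ×1.06. → 15479.3 Mb.
At 500 Mbps: 15479.3 / 500 = 31.0 s ≈ 31 seconds.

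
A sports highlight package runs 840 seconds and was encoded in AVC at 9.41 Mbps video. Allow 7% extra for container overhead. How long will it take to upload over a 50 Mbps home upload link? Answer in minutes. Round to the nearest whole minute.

3 minutes

File: 9.410 Mbps × 840 s = 7904.4 Mb.
With 7% container overhead: ×1.07. → 8457.7 Mb.
At 50 Mbps: 8457.7 / 50 = 169.2 s ≈ 2.82 minutes.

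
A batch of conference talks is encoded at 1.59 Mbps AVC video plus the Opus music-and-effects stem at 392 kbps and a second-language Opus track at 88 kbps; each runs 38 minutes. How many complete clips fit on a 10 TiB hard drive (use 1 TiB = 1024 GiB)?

38 min = 2280 s
Audio total: 392 + 88 = 480 kbps = 0.480 Mbps.
Total bitrate: 2.070 Mbps.
Per item: 2.070 Mbps × 2280 s = 4,720 Mb = 590.0 MB.
Capacity: 10 TiB = 87,960,930 Mb; 18637.37 items → 18637 complete.

18637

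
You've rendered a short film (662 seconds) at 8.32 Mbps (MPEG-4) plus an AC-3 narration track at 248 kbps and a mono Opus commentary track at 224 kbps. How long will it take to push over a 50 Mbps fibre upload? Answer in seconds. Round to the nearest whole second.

116 seconds

Audio total: 248 + 224 = 472 kbps = 0.472 Mbps.
Total bitrate: 8.792 Mbps.
File: 8.792 Mbps × 662 s = 5820.3 Mb.
At 50 Mbps: 5820.3 / 50 = 116.4 s ≈ 116 seconds.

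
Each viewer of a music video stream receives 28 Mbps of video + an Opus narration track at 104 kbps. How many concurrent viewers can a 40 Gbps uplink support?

Audio: 104 kbps = 0.104 Mbps.
Per-viewer media rate: 28.104 Mbps.
40 Gbps = 40,000 Mbps; 40,000 / 28.104 = 1423.28 → 1423 viewers.

1423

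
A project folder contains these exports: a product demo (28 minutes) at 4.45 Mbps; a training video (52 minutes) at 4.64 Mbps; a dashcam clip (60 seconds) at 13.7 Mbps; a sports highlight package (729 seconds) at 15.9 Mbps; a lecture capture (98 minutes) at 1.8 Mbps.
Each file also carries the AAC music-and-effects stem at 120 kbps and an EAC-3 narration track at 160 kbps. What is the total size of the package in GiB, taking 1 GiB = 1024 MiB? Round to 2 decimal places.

5.61 GiB

Audio total: 120 + 160 = 280 kbps = 0.280 Mbps.
product demo: 4.730 Mbps × 1680 s = 7946.4 Mb
training video: 4.920 Mbps × 3120 s = 15350.4 Mb
dashcam clip: 13.980 Mbps × 60 s = 838.8 Mb
sports highlight package: 16.180 Mbps × 729 s = 11795.2 Mb
lecture capture: 2.080 Mbps × 5880 s = 12230.4 Mb
Total: 48161.2 Mb = 6020.2 MB.
= 5.607 GiB.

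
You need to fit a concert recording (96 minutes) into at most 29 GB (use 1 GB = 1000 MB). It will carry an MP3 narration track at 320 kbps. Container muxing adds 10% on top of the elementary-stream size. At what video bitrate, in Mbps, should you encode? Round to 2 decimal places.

Budget: 29 GB = 232000.0 Mb.
Stream payload after overhead: 232000.0 / 1.10 = 210909.1 Mb.
96 min = 5760 s
Total bitrate budget: 210909.1 Mb / 5760 s = 36.616 Mbps.
Audio: 320 kbps = 0.320 Mbps.
Video: 36.616 − 0.320 = 36.296 Mbps.

36.30 Mbps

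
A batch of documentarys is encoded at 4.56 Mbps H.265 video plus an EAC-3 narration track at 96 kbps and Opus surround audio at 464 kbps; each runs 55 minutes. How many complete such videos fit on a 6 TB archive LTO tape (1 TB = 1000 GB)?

55 min = 3300 s
Audio total: 96 + 464 = 560 kbps = 0.560 Mbps.
Total bitrate: 5.120 Mbps.
Per item: 5.120 Mbps × 3300 s = 16,896 Mb = 2,112 MB.
Capacity: 6 TB = 48,000,000 Mb; 2840.91 items → 2840 complete.

2840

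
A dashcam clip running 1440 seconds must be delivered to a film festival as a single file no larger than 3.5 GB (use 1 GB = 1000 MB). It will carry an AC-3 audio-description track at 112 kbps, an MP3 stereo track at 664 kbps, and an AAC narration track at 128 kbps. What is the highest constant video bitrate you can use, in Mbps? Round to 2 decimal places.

Budget: 3.5 GB = 28000.0 Mb.
Total bitrate budget: 28000.0 Mb / 1440 s = 19.444 Mbps.
Audio total: 112 + 664 + 128 = 904 kbps = 0.904 Mbps.
Video: 19.444 − 0.904 = 18.540 Mbps.

18.54 Mbps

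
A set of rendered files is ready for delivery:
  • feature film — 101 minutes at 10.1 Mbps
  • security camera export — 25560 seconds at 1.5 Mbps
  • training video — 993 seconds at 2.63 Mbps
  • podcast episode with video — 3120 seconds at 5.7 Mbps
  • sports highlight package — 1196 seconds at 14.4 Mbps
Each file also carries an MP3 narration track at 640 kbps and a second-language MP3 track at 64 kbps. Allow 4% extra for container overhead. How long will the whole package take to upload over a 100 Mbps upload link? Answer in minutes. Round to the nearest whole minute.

Audio total: 640 + 64 = 704 kbps = 0.704 Mbps.
feature film: 10.804 Mbps × 6060 s × 1.04 = 68091.1 Mb
security camera export: 2.204 Mbps × 25560 s × 1.04 = 58587.6 Mb
training video: 3.334 Mbps × 993 s × 1.04 = 3443.1 Mb
podcast episode with video: 6.404 Mbps × 3120 s × 1.04 = 20779.7 Mb
sports highlight package: 15.104 Mbps × 1196 s × 1.04 = 18787.0 Mb
Total: 169688.5 Mb = 21211.1 MB.
At 100 Mbps: 169688.5 / 100 = 1697 s ≈ 28.3 minutes.

28 minutes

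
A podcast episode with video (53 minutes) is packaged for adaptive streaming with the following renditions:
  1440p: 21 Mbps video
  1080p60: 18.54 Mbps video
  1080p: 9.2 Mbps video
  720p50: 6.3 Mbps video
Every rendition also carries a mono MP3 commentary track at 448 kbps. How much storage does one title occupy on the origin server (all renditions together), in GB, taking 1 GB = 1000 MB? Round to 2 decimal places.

53 min = 3180 s
Audio: 448 kbps = 0.448 Mbps.
Sum of rendition bitrates: (21+0.448) + (18.54+0.448) + (9.2+0.448) + (6.3+0.448) = 56.832 Mbps.
× 3180 s = 180,726 Mb = 22,591 MB = 22.59 GB.

22.59 GB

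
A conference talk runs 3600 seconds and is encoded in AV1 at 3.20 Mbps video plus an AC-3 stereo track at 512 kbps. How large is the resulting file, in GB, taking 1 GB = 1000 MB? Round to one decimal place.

Audio: 512 kbps = 0.512 Mbps.
Total bitrate: 3.20 + 0.512 = 3.712 Mbps.
Stream data: 3.712 Mbps × 3600 s = 13363.2 Mb.
13,363 Mb ÷ 8 = 1,670 MB → 1.670 GB.

1.7 GB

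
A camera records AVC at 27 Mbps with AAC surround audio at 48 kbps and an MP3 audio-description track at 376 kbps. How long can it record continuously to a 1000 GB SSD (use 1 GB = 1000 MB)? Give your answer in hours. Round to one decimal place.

81.0 hours

Audio total: 48 + 376 = 424 kbps = 0.424 Mbps.
Total bitrate: 27 + 0.424 = 27.424 Mbps.
Capacity: 1000 GB = 8,000,000 Mb.
Recording time: 8,000,000 / 27.424 = 291,715 s ≈ 81.0 hours.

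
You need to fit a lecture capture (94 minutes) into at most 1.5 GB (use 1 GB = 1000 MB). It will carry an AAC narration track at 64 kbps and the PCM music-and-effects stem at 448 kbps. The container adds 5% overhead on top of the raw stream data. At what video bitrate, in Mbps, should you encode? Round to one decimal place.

Budget: 1.5 GB = 12000.0 Mb.
Stream payload after overhead: 12000.0 / 1.05 = 11428.6 Mb.
94 min = 5640 s
Total bitrate budget: 11428.6 Mb / 5640 s = 2.026 Mbps.
Audio total: 64 + 448 = 512 kbps = 0.512 Mbps.
Video: 2.026 − 0.512 = 1.514 Mbps.

1.5 Mbps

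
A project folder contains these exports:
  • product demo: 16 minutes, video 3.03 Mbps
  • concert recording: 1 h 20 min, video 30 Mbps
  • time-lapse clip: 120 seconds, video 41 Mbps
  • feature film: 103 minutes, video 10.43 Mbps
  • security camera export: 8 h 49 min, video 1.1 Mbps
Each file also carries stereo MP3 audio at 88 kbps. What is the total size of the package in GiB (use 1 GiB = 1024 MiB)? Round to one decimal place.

Audio: 88 kbps = 0.088 Mbps.
product demo: 3.118 Mbps × 960 s = 2993.3 Mb
concert recording: 30.088 Mbps × 4800 s = 144422.4 Mb
time-lapse clip: 41.088 Mbps × 120 s = 4930.6 Mb
feature film: 10.518 Mbps × 6180 s = 65001.2 Mb
security camera export: 1.188 Mbps × 31740 s = 37707.1 Mb
Total: 255054.6 Mb = 31881.8 MB.
= 29.69 GiB.

29.7 GiB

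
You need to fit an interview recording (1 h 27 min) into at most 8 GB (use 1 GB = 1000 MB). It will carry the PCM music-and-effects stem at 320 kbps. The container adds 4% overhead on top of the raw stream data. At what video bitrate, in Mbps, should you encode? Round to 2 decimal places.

Budget: 8 GB = 64000.0 Mb.
Stream payload after overhead: 64000.0 / 1.04 = 61538.5 Mb.
1 h 27 min = 87 min = 5220 s
Total bitrate budget: 61538.5 Mb / 5220 s = 11.789 Mbps.
Audio: 320 kbps = 0.320 Mbps.
Video: 11.789 − 0.320 = 11.469 Mbps.

11.47 Mbps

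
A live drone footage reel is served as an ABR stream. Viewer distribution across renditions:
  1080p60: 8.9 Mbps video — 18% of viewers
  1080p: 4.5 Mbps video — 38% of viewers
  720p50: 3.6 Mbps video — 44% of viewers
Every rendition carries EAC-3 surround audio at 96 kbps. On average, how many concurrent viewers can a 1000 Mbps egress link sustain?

200

Audio: 96 kbps = 0.096 Mbps.
Average per-viewer bitrate: 0.18×8.996 + 0.38×4.596 + 0.44×3.696 = 4.992 Mbps.
1000 Mbps = 1,000 Mbps; 1,000 / 4.992 = 200.32 → 200.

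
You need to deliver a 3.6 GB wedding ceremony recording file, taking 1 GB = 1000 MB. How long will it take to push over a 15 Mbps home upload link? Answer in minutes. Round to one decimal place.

File: 3.6 GB = 28800.0 Mb.
At 15 Mbps: 28800.0 / 15 = 1920.0 s ≈ 32 minutes.

32.0 minutes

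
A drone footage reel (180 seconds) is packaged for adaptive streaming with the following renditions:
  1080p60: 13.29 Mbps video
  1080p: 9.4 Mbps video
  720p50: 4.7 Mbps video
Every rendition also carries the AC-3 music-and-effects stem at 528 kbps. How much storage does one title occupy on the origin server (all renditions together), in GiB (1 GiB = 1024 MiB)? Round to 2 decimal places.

Audio: 528 kbps = 0.528 Mbps.
Sum of rendition bitrates: (13.29+0.528) + (9.4+0.528) + (4.7+0.528) = 28.974 Mbps.
× 180 s = 5,215 Mb = 651.9 MB = 0.6071 GiB.

0.61 GiB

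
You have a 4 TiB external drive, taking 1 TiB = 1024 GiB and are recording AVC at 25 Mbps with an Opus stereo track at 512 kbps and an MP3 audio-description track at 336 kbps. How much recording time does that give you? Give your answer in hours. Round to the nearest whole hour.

Audio total: 512 + 336 = 848 kbps = 0.848 Mbps.
Total bitrate: 25 + 0.848 = 25.848 Mbps.
Capacity: 4 TiB = 35,184,372 Mb.
Recording time: 35,184,372 / 25.848 = 1,361,203 s ≈ 378 hours.

378 hours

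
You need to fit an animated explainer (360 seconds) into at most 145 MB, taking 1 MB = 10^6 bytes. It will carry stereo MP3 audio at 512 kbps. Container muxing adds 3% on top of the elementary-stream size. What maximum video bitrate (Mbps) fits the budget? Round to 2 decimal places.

Budget: 145 MB = 1160.0 Mb.
Stream payload after overhead: 1160.0 / 1.03 = 1126.2 Mb.
Total bitrate budget: 1126.2 Mb / 360 s = 3.128 Mbps.
Audio: 512 kbps = 0.512 Mbps.
Video: 3.128 − 0.512 = 2.616 Mbps.

2.62 Mbps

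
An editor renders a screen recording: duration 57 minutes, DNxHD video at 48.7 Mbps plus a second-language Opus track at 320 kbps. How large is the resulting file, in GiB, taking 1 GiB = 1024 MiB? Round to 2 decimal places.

57 min = 3420 s
Audio: 320 kbps = 0.320 Mbps.
Total bitrate: 48.7 + 0.320 = 49.020 Mbps.
Stream data: 49.020 Mbps × 3420 s = 167648.4 Mb.
167,648 Mb = 20,956,050,000 bytes ÷ 1,073,741,824 = 19.52 GiB.

19.52 GiB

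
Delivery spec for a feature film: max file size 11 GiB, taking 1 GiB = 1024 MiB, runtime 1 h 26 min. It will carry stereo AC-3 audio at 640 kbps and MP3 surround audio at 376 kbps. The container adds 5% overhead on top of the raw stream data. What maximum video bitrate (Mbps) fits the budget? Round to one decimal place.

16.4 Mbps

Budget: 11 GiB = 94489.3 Mb.
Stream payload after overhead: 94489.3 / 1.05 = 89989.8 Mb.
1 h 26 min = 86 min = 5160 s
Total bitrate budget: 89989.8 Mb / 5160 s = 17.440 Mbps.
Audio total: 640 + 376 = 1016 kbps = 1.016 Mbps.
Video: 17.440 − 1.016 = 16.424 Mbps.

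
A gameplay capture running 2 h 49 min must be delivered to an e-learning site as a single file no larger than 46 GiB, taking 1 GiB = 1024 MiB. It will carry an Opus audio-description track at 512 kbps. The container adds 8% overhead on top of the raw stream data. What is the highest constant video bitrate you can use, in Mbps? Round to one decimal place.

Budget: 46 GiB = 395137.0 Mb.
Stream payload after overhead: 395137.0 / 1.08 = 365867.6 Mb.
2 h 49 min = 169 min = 10140 s
Total bitrate budget: 365867.6 Mb / 10140 s = 36.082 Mbps.
Audio: 512 kbps = 0.512 Mbps.
Video: 36.082 − 0.512 = 35.570 Mbps.

35.6 Mbps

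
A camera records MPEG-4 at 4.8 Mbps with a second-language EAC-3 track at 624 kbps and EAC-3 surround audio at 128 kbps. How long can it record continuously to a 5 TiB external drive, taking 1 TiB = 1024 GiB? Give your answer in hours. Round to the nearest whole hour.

2200 hours

Audio total: 624 + 128 = 752 kbps = 0.752 Mbps.
Total bitrate: 4.8 + 0.752 = 5.552 Mbps.
Capacity: 5 TiB = 43,980,465 Mb.
Recording time: 43,980,465 / 5.552 = 7,921,554 s ≈ 2,200 hours.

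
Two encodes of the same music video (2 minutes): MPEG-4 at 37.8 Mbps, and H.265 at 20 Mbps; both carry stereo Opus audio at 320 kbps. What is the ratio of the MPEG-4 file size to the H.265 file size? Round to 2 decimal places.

1.88

2 min = 120 s
Audio: 320 kbps = 0.320 Mbps.
MPEG-4: 38.120 Mbps × 120 s = 4574.4 Mb = 0.572 GB.
H.265: 20.320 Mbps × 120 s = 2438.4 Mb = 0.305 GB.
Ratio: 0.572 / 0.305 = 1.876.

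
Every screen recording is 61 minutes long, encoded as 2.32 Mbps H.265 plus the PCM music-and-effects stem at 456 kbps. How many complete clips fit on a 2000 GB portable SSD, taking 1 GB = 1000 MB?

61 min = 3660 s
Audio: 456 kbps = 0.456 Mbps.
Total bitrate: 2.776 Mbps.
Per item: 2.776 Mbps × 3660 s = 10,160 Mb = 1,270 MB.
Capacity: 2000 GB = 16,000,000 Mb; 1574.78 items → 1574 complete.

1574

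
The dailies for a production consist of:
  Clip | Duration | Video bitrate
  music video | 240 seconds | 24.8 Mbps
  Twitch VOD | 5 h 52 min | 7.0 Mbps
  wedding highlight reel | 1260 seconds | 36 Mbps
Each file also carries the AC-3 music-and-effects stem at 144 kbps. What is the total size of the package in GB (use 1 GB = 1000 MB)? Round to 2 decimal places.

Audio: 144 kbps = 0.144 Mbps.
music video: 24.944 Mbps × 240 s = 5986.6 Mb
Twitch VOD: 7.144 Mbps × 21120 s = 150881.3 Mb
wedding highlight reel: 36.144 Mbps × 1260 s = 45541.4 Mb
Total: 202409.3 Mb = 25301.2 MB.
= 25.30 GB.

25.30 GB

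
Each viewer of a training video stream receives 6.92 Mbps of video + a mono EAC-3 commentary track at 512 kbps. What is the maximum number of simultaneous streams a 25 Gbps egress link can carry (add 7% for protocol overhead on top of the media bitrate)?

3143

Audio: 512 kbps = 0.512 Mbps.
Per-viewer media rate: 7.432 Mbps.
On the wire with 7% overhead: 7.952 Mbps.
25 Gbps = 25,000 Mbps; 25,000 / 7.952 = 3143.77 → 3143 viewers.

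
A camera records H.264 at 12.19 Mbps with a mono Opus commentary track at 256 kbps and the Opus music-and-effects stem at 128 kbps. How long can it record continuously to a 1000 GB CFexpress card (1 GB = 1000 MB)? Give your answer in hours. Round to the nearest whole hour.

177 hours

Audio total: 256 + 128 = 384 kbps = 0.384 Mbps.
Total bitrate: 12.19 + 0.384 = 12.574 Mbps.
Capacity: 1000 GB = 8,000,000 Mb.
Recording time: 8,000,000 / 12.574 = 636,233 s ≈ 177 hours.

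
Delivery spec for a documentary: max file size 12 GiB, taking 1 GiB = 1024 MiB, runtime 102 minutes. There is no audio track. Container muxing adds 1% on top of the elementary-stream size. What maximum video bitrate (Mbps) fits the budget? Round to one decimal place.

Budget: 12 GiB = 103079.2 Mb.
Stream payload after overhead: 103079.2 / 1.01 = 102058.6 Mb.
102 min = 6120 s
Total bitrate budget: 102058.6 Mb / 6120 s = 16.676 Mbps.

16.7 Mbps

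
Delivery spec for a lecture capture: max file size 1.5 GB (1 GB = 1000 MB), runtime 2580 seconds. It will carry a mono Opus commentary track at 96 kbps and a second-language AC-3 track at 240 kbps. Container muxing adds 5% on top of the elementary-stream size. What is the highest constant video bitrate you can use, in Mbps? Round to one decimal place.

Budget: 1.5 GB = 12000.0 Mb.
Stream payload after overhead: 12000.0 / 1.05 = 11428.6 Mb.
Total bitrate budget: 11428.6 Mb / 2580 s = 4.430 Mbps.
Audio total: 96 + 240 = 336 kbps = 0.336 Mbps.
Video: 4.430 − 0.336 = 4.094 Mbps.

4.1 Mbps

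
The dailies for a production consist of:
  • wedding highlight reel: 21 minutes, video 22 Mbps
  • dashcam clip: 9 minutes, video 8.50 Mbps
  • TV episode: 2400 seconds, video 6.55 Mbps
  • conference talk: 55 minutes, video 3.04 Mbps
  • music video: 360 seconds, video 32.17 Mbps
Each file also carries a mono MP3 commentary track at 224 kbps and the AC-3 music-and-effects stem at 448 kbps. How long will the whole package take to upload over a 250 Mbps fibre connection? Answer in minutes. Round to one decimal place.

5.0 minutes

Audio total: 224 + 448 = 672 kbps = 0.672 Mbps.
wedding highlight reel: 22.672 Mbps × 1260 s = 28566.7 Mb
dashcam clip: 9.172 Mbps × 540 s = 4952.9 Mb
TV episode: 7.222 Mbps × 2400 s = 17332.8 Mb
conference talk: 3.712 Mbps × 3300 s = 12249.6 Mb
music video: 32.842 Mbps × 360 s = 11823.1 Mb
Total: 74925.1 Mb = 9365.6 MB.
At 250 Mbps: 74925.1 / 250 = 300 s ≈ 5 minutes.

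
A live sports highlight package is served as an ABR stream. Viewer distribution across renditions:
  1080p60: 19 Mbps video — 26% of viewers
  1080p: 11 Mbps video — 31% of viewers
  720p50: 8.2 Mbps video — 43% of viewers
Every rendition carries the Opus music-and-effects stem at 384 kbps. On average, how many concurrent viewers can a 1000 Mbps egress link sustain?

81

Audio: 384 kbps = 0.384 Mbps.
Average per-viewer bitrate: 0.26×19.384 + 0.31×11.384 + 0.43×8.584 = 12.260 Mbps.
1000 Mbps = 1,000 Mbps; 1,000 / 12.260 = 81.57 → 81.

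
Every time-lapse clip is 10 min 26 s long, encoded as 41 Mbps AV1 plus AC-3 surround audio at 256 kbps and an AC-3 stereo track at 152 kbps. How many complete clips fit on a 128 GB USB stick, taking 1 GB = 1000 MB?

39

10 min 26 s = 626 s
Audio total: 256 + 152 = 408 kbps = 0.408 Mbps.
Total bitrate: 41.408 Mbps.
Per item: 41.408 Mbps × 626 s = 25,921 Mb = 3,240 MB.
Capacity: 128 GB = 1,024,000 Mb; 39.50 items → 39 complete.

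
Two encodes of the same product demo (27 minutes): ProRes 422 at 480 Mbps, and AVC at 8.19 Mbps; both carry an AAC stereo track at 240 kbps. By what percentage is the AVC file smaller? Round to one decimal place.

98.2%

27 min = 1620 s
Audio: 240 kbps = 0.240 Mbps.
ProRes 422: 480.240 Mbps × 1620 s = 777988.8 Mb = 90.570 GiB.
AVC: 8.430 Mbps × 1620 s = 13656.6 Mb = 1.590 GiB.
Reduction: (1 − 1.590/90.570) × 100 = 98.24%.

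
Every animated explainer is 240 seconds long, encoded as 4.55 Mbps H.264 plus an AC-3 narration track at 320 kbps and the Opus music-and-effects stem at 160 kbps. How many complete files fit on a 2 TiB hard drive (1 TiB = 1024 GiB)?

Audio total: 320 + 160 = 480 kbps = 0.480 Mbps.
Total bitrate: 5.030 Mbps.
Per item: 5.030 Mbps × 240 s = 1,207 Mb = 150.9 MB.
Capacity: 2 TiB = 17,592,186 Mb; 14572.72 items → 14572 complete.

14572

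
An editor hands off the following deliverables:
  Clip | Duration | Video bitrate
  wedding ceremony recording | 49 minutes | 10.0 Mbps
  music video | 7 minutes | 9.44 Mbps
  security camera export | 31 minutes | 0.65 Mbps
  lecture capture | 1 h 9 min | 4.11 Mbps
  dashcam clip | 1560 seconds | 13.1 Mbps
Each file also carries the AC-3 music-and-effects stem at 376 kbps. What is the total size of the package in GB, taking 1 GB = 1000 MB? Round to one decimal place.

Audio: 376 kbps = 0.376 Mbps.
wedding ceremony recording: 10.376 Mbps × 2940 s = 30505.4 Mb
music video: 9.816 Mbps × 420 s = 4122.7 Mb
security camera export: 1.026 Mbps × 1860 s = 1908.4 Mb
lecture capture: 4.486 Mbps × 4140 s = 18572.0 Mb
dashcam clip: 13.476 Mbps × 1560 s = 21022.6 Mb
Total: 76131.1 Mb = 9516.4 MB.
= 9.516 GB.

9.5 GB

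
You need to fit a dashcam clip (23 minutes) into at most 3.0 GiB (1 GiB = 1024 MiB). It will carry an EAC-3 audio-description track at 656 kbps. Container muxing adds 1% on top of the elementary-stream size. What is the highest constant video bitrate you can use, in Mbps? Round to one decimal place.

Budget: 3.0 GiB = 25769.8 Mb.
Stream payload after overhead: 25769.8 / 1.01 = 25514.7 Mb.
23 min = 1380 s
Total bitrate budget: 25514.7 Mb / 1380 s = 18.489 Mbps.
Audio: 656 kbps = 0.656 Mbps.
Video: 18.489 − 0.656 = 17.833 Mbps.

17.8 Mbps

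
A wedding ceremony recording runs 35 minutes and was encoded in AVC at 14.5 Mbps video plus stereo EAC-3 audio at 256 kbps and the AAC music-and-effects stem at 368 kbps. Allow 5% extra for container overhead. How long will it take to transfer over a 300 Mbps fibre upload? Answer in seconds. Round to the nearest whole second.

35 min = 2100 s
Audio total: 256 + 368 = 624 kbps = 0.624 Mbps.
Total bitrate: 15.124 Mbps.
File: 15.124 Mbps × 2100 s = 31760.4 Mb.
With 5% container overhead: ×1.05. → 33348.4 Mb.
At 300 Mbps: 33348.4 / 300 = 111.2 s ≈ 111 seconds.

111 seconds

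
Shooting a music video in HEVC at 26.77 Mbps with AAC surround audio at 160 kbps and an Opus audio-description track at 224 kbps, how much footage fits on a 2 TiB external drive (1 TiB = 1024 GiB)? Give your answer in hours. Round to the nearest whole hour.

Audio total: 160 + 224 = 384 kbps = 0.384 Mbps.
Total bitrate: 26.77 + 0.384 = 27.154 Mbps.
Capacity: 2 TiB = 17,592,186 Mb.
Recording time: 17,592,186 / 27.154 = 647,867 s ≈ 180 hours.

180 hours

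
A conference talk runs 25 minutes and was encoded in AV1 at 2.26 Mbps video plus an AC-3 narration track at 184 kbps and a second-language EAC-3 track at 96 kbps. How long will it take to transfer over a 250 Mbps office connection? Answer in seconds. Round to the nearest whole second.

25 min = 1500 s
Audio total: 184 + 96 = 280 kbps = 0.280 Mbps.
Total bitrate: 2.540 Mbps.
File: 2.540 Mbps × 1500 s = 3810.0 Mb.
At 250 Mbps: 3810.0 / 250 = 15.2 s ≈ 15.2 seconds.

15 seconds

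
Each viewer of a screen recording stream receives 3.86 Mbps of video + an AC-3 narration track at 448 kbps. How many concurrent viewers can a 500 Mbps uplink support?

Audio: 448 kbps = 0.448 Mbps.
Per-viewer media rate: 4.308 Mbps.
500 Mbps = 500.0 Mbps; 500.0 / 4.308 = 116.06 → 116 viewers.

116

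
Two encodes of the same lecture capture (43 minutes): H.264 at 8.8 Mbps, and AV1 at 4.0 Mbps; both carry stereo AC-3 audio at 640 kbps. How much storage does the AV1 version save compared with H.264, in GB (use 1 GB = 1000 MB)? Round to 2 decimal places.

43 min = 2580 s
Audio: 640 kbps = 0.640 Mbps.
H.264: 9.440 Mbps × 2580 s = 24355.2 Mb = 3.044 GB.
AV1: 4.640 Mbps × 2580 s = 11971.2 Mb = 1.496 GB.
Saving: 3.044 − 1.496 = 1.548 GB.

1.55 GB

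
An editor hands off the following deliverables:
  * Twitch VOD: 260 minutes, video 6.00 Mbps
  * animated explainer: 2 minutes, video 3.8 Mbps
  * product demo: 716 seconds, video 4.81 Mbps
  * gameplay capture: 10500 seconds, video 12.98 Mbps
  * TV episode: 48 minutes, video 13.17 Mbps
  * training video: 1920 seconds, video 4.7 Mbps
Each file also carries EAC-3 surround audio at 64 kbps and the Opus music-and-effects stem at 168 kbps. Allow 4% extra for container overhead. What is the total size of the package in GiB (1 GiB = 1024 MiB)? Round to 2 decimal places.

34.88 GiB

Audio total: 64 + 168 = 232 kbps = 0.232 Mbps.
Twitch VOD: 6.232 Mbps × 15600 s × 1.04 = 101108.0 Mb
animated explainer: 4.032 Mbps × 120 s × 1.04 = 503.2 Mb
product demo: 5.042 Mbps × 716 s × 1.04 = 3754.5 Mb
gameplay capture: 13.212 Mbps × 10500 s × 1.04 = 144275.0 Mb
TV episode: 13.402 Mbps × 2880 s × 1.04 = 40141.7 Mb
training video: 4.932 Mbps × 1920 s × 1.04 = 9848.2 Mb
Total: 299630.6 Mb = 37453.8 MB.
= 34.88 GiB.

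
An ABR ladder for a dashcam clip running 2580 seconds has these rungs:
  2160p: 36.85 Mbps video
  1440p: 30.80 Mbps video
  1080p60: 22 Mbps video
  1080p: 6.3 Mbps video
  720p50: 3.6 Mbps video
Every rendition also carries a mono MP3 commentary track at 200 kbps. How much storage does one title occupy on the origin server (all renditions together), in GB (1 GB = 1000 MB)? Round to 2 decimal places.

32.43 GB

Audio: 200 kbps = 0.200 Mbps.
Sum of rendition bitrates: (36.85+0.200) + (30.80+0.200) + (22+0.200) + (6.3+0.200) + (3.6+0.200) = 100.550 Mbps.
× 2580 s = 259,419 Mb = 32,427 MB = 32.43 GB.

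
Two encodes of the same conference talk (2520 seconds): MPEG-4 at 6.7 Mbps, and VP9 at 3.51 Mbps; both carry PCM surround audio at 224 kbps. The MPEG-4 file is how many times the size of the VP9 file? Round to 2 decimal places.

1.85

Audio: 224 kbps = 0.224 Mbps.
MPEG-4: 6.924 Mbps × 2520 s = 17448.5 Mb = 2.031 GiB.
VP9: 3.734 Mbps × 2520 s = 9409.7 Mb = 1.095 GiB.
Ratio: 2.031 / 1.095 = 1.854.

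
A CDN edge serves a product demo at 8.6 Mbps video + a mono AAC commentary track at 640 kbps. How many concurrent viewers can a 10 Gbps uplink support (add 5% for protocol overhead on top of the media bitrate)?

1030

Audio: 640 kbps = 0.640 Mbps.
Per-viewer media rate: 9.240 Mbps.
On the wire with 5% overhead: 9.702 Mbps.
10 Gbps = 10,000 Mbps; 10,000 / 9.702 = 1030.72 → 1030 viewers.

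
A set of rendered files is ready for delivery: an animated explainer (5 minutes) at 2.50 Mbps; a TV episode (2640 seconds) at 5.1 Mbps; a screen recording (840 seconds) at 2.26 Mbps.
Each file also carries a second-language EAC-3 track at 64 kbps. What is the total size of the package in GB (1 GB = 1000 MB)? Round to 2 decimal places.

Audio: 64 kbps = 0.064 Mbps.
animated explainer: 2.564 Mbps × 300 s = 769.2 Mb
TV episode: 5.164 Mbps × 2640 s = 13633.0 Mb
screen recording: 2.324 Mbps × 840 s = 1952.2 Mb
Total: 16354.3 Mb = 2044.3 MB.
= 2.044 GB.

2.04 GB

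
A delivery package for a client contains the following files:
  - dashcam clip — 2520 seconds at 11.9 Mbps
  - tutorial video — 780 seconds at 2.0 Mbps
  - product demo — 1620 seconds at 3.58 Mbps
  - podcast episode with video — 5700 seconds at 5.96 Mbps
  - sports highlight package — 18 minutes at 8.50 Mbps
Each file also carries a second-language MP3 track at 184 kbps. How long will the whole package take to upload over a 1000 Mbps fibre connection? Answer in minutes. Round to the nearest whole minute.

1 minutes

Audio: 184 kbps = 0.184 Mbps.
dashcam clip: 12.084 Mbps × 2520 s = 30451.7 Mb
tutorial video: 2.184 Mbps × 780 s = 1703.5 Mb
product demo: 3.764 Mbps × 1620 s = 6097.7 Mb
podcast episode with video: 6.144 Mbps × 5700 s = 35020.8 Mb
sports highlight package: 8.684 Mbps × 1080 s = 9378.7 Mb
Total: 82652.4 Mb = 10331.5 MB.
At 1000 Mbps: 82652.4 / 1000 = 83 s ≈ 1.38 minutes.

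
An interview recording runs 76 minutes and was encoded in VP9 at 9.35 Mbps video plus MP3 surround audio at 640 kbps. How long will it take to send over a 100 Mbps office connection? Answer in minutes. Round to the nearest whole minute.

8 minutes

76 min = 4560 s
Audio: 640 kbps = 0.640 Mbps.
Total bitrate: 9.990 Mbps.
File: 9.990 Mbps × 4560 s = 45554.4 Mb.
At 100 Mbps: 45554.4 / 100 = 455.5 s ≈ 7.59 minutes.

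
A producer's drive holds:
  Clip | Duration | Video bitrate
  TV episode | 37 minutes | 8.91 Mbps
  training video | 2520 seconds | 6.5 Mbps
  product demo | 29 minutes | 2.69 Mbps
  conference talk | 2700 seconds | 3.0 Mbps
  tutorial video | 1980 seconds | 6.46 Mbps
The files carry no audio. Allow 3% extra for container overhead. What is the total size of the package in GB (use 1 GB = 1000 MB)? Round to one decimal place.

7.9 GB

TV episode: 8.910 Mbps × 2220 s × 1.03 = 20373.6 Mb
training video: 6.500 Mbps × 2520 s × 1.03 = 16871.4 Mb
product demo: 2.690 Mbps × 1740 s × 1.03 = 4821.0 Mb
conference talk: 3.000 Mbps × 2700 s × 1.03 = 8343.0 Mb
tutorial video: 6.460 Mbps × 1980 s × 1.03 = 13174.5 Mb
Total: 63583.5 Mb = 7947.9 MB.
= 7.948 GB.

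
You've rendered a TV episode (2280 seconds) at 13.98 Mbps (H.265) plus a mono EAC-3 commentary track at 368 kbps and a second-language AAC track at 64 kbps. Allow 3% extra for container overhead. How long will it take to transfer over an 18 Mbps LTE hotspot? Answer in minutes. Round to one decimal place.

31.3 minutes

Audio total: 368 + 64 = 432 kbps = 0.432 Mbps.
Total bitrate: 14.412 Mbps.
File: 14.412 Mbps × 2280 s = 32859.4 Mb.
With 3% container overhead: ×1.03. → 33845.1 Mb.
At 18 Mbps: 33845.1 / 18 = 1880.3 s ≈ 31.3 minutes.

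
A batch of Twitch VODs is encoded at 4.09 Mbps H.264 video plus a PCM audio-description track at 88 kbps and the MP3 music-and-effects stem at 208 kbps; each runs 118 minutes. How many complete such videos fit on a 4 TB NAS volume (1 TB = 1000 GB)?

118 min = 7080 s
Audio total: 88 + 208 = 296 kbps = 0.296 Mbps.
Total bitrate: 4.386 Mbps.
Per item: 4.386 Mbps × 7080 s = 31,053 Mb = 3,882 MB.
Capacity: 4 TB = 32,000,000 Mb; 1030.50 items → 1030 complete.

1030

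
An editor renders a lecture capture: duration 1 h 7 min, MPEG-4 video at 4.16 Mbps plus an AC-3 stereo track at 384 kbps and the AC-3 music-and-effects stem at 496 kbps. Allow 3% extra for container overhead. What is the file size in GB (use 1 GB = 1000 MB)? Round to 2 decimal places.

1 h 7 min = 67 min = 4020 s
Audio total: 384 + 496 = 880 kbps = 0.880 Mbps.
Total bitrate: 4.16 + 0.880 = 5.040 Mbps.
Stream data: 5.040 Mbps × 4020 s = 20260.8 Mb.
With 3% container overhead: ×1.03.
20,869 Mb ÷ 8 = 2,609 MB → 2.609 GB.

2.61 GB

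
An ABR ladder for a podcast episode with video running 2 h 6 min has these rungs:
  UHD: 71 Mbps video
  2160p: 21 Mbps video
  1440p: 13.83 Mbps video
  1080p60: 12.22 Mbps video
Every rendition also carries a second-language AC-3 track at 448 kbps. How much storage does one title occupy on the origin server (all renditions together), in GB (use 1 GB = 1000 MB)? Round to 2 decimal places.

2 h 6 min = 126 min = 7560 s
Audio: 448 kbps = 0.448 Mbps.
Sum of rendition bitrates: (71+0.448) + (21+0.448) + (13.83+0.448) + (12.22+0.448) = 119.842 Mbps.
× 7560 s = 906,006 Mb = 113,251 MB = 113.3 GB.

113.25 GB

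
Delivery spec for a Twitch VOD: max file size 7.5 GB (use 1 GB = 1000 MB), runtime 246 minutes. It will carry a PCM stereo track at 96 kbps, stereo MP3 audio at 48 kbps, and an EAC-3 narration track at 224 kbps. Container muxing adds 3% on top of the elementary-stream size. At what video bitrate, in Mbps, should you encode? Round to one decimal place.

Budget: 7.5 GB = 60000.0 Mb.
Stream payload after overhead: 60000.0 / 1.03 = 58252.4 Mb.
246 min = 14760 s
Total bitrate budget: 58252.4 Mb / 14760 s = 3.947 Mbps.
Audio total: 96 + 48 + 224 = 368 kbps = 0.368 Mbps.
Video: 3.947 − 0.368 = 3.579 Mbps.

3.6 Mbps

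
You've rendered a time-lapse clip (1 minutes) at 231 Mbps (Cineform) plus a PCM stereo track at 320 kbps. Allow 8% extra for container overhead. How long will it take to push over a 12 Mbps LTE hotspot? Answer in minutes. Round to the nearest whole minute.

Audio: 320 kbps = 0.320 Mbps.
Total bitrate: 231.320 Mbps.
File: 231.320 Mbps × 60 s = 13879.2 Mb.
With 8% container overhead: ×1.08. → 14989.5 Mb.
At 12 Mbps: 14989.5 / 12 = 1249.1 s ≈ 20.8 minutes.

21 minutes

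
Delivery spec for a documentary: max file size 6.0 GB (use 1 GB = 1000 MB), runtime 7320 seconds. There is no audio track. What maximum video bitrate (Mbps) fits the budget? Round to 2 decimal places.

6.56 Mbps

Budget: 6.0 GB = 48000.0 Mb.
Total bitrate budget: 48000.0 Mb / 7320 s = 6.557 Mbps.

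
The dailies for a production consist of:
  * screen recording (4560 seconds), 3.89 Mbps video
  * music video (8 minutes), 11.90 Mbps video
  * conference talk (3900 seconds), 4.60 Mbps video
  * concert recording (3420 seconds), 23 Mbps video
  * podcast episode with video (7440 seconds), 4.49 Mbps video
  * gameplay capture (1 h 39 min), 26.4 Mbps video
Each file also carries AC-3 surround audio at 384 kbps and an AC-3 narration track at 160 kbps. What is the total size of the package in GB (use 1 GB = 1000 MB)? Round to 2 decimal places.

Audio total: 384 + 160 = 544 kbps = 0.544 Mbps.
screen recording: 4.434 Mbps × 4560 s = 20219.0 Mb
music video: 12.444 Mbps × 480 s = 5973.1 Mb
conference talk: 5.144 Mbps × 3900 s = 20061.6 Mb
concert recording: 23.544 Mbps × 3420 s = 80520.5 Mb
podcast episode with video: 5.034 Mbps × 7440 s = 37453.0 Mb
gameplay capture: 26.944 Mbps × 5940 s = 160047.4 Mb
Total: 324274.6 Mb = 40534.3 MB.
= 40.53 GB.

40.53 GB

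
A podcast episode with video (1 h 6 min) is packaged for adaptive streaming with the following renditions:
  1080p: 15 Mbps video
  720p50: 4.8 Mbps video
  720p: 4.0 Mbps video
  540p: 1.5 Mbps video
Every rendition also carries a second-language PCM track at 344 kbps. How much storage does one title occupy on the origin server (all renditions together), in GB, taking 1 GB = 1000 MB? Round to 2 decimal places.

13.20 GB

1 h 6 min = 66 min = 3960 s
Audio: 344 kbps = 0.344 Mbps.
Sum of rendition bitrates: (15+0.344) + (4.8+0.344) + (4.0+0.344) + (1.5+0.344) = 26.676 Mbps.
× 3960 s = 105,637 Mb = 13,205 MB = 13.20 GB.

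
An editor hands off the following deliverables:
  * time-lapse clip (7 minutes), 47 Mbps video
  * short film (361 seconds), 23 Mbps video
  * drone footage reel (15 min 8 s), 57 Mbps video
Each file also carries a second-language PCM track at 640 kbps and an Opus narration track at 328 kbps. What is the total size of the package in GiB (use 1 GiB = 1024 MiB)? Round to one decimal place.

Audio total: 640 + 328 = 968 kbps = 0.968 Mbps.
time-lapse clip: 47.968 Mbps × 420 s = 20146.6 Mb
short film: 23.968 Mbps × 361 s = 8652.4 Mb
drone footage reel: 57.968 Mbps × 908 s = 52634.9 Mb
Total: 81434.0 Mb = 10179.2 MB.
= 9.480 GiB.

9.5 GiB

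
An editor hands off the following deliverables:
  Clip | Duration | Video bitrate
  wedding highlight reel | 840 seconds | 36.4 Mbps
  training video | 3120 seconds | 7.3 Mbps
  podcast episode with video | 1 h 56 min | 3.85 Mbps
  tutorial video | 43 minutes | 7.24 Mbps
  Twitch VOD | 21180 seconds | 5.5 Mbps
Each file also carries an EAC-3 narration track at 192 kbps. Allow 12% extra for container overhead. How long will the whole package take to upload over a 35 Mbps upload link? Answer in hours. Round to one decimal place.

Audio: 192 kbps = 0.192 Mbps.
wedding highlight reel: 36.592 Mbps × 840 s × 1.12 = 34425.8 Mb
training video: 7.492 Mbps × 3120 s × 1.12 = 26180.0 Mb
podcast episode with video: 4.042 Mbps × 6960 s × 1.12 = 31508.2 Mb
tutorial video: 7.432 Mbps × 2580 s × 1.12 = 21475.5 Mb
Twitch VOD: 5.692 Mbps × 21180 s × 1.12 = 135023.3 Mb
Total: 248612.9 Mb = 31076.6 MB.
At 35 Mbps: 248612.9 / 35 = 7103 s ≈ 1.97 hours.

2.0 hours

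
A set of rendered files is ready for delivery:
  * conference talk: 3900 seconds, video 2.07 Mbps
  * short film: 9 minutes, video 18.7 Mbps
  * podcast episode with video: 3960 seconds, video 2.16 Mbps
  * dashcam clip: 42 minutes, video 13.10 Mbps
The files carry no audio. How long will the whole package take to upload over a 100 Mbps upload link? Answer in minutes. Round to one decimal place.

conference talk: 2.070 Mbps × 3900 s = 8073.0 Mb
short film: 18.700 Mbps × 540 s = 10098.0 Mb
podcast episode with video: 2.160 Mbps × 3960 s = 8553.6 Mb
dashcam clip: 13.100 Mbps × 2520 s = 33012.0 Mb
Total: 59736.6 Mb = 7467.1 MB.
At 100 Mbps: 59736.6 / 100 = 597 s ≈ 9.96 minutes.

10.0 minutes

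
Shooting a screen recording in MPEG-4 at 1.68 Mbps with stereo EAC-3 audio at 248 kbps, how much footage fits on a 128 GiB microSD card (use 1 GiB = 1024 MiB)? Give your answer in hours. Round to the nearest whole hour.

Audio: 248 kbps = 0.248 Mbps.
Total bitrate: 1.68 + 0.248 = 1.928 Mbps.
Capacity: 128 GiB = 1,099,512 Mb.
Recording time: 1,099,512 / 1.928 = 570,286 s ≈ 158 hours.

158 hours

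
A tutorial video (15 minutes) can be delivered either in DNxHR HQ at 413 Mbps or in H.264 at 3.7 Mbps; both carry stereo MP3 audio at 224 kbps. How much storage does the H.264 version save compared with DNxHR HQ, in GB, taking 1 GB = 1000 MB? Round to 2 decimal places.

46.05 GB

15 min = 900 s
Audio: 224 kbps = 0.224 Mbps.
DNxHR HQ: 413.224 Mbps × 900 s = 371901.6 Mb = 46.488 GB.
H.264: 3.924 Mbps × 900 s = 3531.6 Mb = 0.441 GB.
Saving: 46.488 − 0.441 = 46.046 GB.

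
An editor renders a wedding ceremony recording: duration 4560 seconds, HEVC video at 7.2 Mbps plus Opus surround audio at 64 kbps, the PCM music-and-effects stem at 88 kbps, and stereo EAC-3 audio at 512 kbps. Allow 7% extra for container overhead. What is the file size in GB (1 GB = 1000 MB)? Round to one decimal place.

4.8 GB

Audio total: 64 + 88 + 512 = 664 kbps = 0.664 Mbps.
Total bitrate: 7.2 + 0.664 = 7.864 Mbps.
Stream data: 7.864 Mbps × 4560 s = 35859.8 Mb.
With 7% container overhead: ×1.07.
38,370 Mb ÷ 8 = 4,796 MB → 4.796 GB.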